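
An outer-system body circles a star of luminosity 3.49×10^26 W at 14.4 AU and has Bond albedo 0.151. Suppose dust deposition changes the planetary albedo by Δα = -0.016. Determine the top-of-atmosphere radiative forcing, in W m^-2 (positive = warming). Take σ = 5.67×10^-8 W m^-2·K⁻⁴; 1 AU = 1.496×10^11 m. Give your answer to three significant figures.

Orbital distance: d = 14.4 AU = 2.154×10^12 m.
Flux at the orbit: S = L/(4πd²) = 3.49×10^26/(4π·(2.15×10^12)²) = 5.984 W m^-2.
TOA radiative forcing: ΔF = −S·Δα/4 = −5.984·(-0.016)/4 = 0.02394 W m^-2.

0.0239 W m^-2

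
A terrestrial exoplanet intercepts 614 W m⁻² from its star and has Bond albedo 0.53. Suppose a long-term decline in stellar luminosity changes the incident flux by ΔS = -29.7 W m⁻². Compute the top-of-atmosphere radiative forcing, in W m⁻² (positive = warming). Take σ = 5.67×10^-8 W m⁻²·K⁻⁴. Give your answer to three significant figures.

Only a fraction (1−α) is absorbed and it's spread over 4πR², so ΔF = (1−α)ΔS/4 = -3.490 W m⁻².

-3.49 W m⁻²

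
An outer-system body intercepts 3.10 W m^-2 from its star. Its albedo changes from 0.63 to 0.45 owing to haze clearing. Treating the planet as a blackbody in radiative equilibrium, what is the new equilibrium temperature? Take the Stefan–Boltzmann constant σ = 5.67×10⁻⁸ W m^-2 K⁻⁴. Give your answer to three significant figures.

New equilibrium: T₂ = [(1−0.45)·3.100/(4σ)]^(1/4) = 52.36 K.

52.4 K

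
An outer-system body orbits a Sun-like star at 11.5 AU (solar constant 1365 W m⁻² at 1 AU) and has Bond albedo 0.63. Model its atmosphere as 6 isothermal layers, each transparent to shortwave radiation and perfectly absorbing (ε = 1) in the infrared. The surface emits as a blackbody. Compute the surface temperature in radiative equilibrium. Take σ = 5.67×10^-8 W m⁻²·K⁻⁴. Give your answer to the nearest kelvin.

Flux at the orbit: S = 1365/(11.5)² = 10.32 W m⁻².
The effective emission temperature is T_e = [S(1−α)/(4σ)]^¼ = 64.06 K.
For an N-layer opaque stack, T_s⁴ = (N+1)T_e⁴, hence T_s = (7)^(1/4)×64.06 K = 104.2 K.

104 K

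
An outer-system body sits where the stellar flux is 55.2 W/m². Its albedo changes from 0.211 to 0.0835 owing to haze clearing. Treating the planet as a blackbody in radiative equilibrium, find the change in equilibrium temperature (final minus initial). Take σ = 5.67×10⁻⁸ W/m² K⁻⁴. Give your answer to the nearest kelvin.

Before: T₁ = [55.20·0.789/(4σ)]^(1/4) = 117.7 K.
With α = 0.0835, T₂ = 122.2 K.
ΔT = T₂ − T₁ = 4.492 K.

4 K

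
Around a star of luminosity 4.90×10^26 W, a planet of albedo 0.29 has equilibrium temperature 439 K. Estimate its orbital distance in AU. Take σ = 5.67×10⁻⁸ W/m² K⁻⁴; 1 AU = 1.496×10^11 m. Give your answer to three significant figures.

Required flux: S = 4σT⁴/(1−α) = 11860 W/m².
Then d = [L/(4πS)]^(1/2) = 5.733×10^10 m, i.e. 0.3832 AU.

0.383 AU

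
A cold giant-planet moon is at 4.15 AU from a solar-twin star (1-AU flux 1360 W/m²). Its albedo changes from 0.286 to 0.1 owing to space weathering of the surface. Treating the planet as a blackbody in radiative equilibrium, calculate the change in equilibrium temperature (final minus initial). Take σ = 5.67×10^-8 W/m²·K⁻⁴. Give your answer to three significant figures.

7.48 K

By the inverse-square law, S = 1360/4.15² = 78.97 W/m².
Initial: T₁ = [S(1−0.286)/(4σ)]^(1/4) = 125.6 K.
After:  T₂ = [78.97·0.9/(4σ)]^(1/4) = 133.0 K.
ΔT = T₂ − T₁ = 7.482 K.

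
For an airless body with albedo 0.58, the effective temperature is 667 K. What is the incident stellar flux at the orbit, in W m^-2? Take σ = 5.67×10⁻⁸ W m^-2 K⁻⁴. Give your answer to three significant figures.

Invert the energy balance for S: S = 4σT⁴/(1−α).
σT⁴ = 5.67×10⁻⁸·(667)⁴ = 11220 W m^-2.
S = 4·11220/0.42 = 1.069×10^5 W m^-2.

1.07×10^5 W m^-2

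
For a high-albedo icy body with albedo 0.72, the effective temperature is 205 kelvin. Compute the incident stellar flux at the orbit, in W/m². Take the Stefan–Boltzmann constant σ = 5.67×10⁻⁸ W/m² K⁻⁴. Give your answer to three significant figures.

From S(1−α)/4 = σT⁴: S = 4σT⁴/(1−α).
The emitted flux is σT⁴ = 100.1 W/m².
S = 4·100.1/0.28 = 1431 W/m².

1430 W/m²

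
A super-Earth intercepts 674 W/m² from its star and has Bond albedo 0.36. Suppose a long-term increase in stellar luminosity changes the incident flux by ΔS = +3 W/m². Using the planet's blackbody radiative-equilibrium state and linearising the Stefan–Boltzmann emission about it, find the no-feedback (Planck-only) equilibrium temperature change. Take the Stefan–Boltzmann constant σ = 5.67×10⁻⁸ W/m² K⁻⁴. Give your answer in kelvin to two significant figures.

0.23 kelvin

Unperturbed T_e = [674.0·(1−0.36)/(4σ)]^¼ = 208.8 K.
Only a fraction (1−α) is absorbed and it's spread over 4πR², so ΔF = (1−α)ΔS/4 = 0.4800 W/m².
The Planck feedback parameter is 4σT_e³ = 2.066 W/m²/K.
ΔT₀ = ΔF/λ_P = 0.4800/2.066 = 0.232 K.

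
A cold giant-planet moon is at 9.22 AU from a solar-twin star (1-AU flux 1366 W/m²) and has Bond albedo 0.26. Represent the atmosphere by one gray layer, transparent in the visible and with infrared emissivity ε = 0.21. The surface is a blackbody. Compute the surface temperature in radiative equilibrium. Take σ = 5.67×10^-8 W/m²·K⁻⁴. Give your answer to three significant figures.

Flux at the orbit: S = 1366/(9.22)² = 16.07 W/m².
The planet radiates to space at T_e = [S(1−α)/(4σ)]^(1/4) = 85.09 K.
For a single slab of emissivity ε, T_s⁴ = 2T_e⁴/(2−ε); thus T_s = 85.09·(1.117)^(1/4) = 87.49 K.

87.5 K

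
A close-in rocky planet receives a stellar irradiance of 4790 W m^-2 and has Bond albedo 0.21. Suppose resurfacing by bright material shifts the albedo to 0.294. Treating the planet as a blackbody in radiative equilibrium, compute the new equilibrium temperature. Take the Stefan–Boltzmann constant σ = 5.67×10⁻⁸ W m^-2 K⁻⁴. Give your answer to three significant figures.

T₂ = [S(1−α₂)/(4σ)]^(1/4) = [4790·0.706/(4σ)]^(1/4) = 349.4 K.

349 K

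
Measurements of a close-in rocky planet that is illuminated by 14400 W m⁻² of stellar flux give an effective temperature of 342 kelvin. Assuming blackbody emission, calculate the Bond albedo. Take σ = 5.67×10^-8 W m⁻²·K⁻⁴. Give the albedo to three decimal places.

Energy balance: S(1−α)/4 = σT⁴, so 1−α = 4σT⁴/S.
σT⁴ = 775.7 W m⁻², so 4σT⁴ = 3103 W m⁻².
Hence α = 1 − 3103/14400 = 0.7845.

0.785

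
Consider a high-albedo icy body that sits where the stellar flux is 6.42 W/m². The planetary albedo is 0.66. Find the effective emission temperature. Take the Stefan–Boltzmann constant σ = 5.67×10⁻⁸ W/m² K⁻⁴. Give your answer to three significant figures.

55.7 K

Averaging over the sphere, the absorbed flux is S(1−α)/4 = 0.5457 W/m².
In equilibrium σT⁴ equals this, so T = 55.70 K.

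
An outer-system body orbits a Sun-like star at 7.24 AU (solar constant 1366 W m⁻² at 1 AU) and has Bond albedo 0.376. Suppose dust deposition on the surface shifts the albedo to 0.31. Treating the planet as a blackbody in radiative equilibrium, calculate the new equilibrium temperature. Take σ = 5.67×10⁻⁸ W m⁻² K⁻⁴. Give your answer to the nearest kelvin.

Irradiance scales as 1/d², so S = 1366 W m⁻² × (1/7.24)² = 26.06 W m⁻².
New equilibrium: T₂ = [(1−0.31)·26.06/(4σ)]^(1/4) = 94.36 K.

94 K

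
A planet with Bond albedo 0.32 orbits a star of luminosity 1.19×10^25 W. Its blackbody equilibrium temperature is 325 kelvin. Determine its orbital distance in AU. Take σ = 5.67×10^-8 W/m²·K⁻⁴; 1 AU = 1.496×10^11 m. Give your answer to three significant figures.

Energy balance gives S = 4σT⁴/(1−α) = 3721 W/m².
Then d = [L/(4πS)]^(1/2) = 1.595×10^10 m, i.e. 0.1066 AU.

0.107 AU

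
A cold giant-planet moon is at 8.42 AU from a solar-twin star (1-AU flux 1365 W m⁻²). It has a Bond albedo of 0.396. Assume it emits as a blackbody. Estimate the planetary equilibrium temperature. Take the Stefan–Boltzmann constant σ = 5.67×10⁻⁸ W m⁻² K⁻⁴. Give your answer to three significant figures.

By the inverse-square law, S = 1365/8.42² = 19.25 W m⁻².
Averaging over the sphere, the absorbed flux is S(1−α)/4 = 2.907 W m⁻².
Set σT⁴ = 2.907 → T = (2.907/σ)^(1/4) = 84.62 K.

84.6 K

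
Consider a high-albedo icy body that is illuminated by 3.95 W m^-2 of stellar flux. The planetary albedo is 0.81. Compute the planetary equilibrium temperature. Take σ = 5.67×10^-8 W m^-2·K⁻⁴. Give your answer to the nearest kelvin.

43 kelvin

Averaging over the sphere, the absorbed flux is S(1−α)/4 = 0.1876 W m^-2.
Set σT⁴ = 0.1876 → T = (0.1876/σ)^(1/4) = 42.65 K.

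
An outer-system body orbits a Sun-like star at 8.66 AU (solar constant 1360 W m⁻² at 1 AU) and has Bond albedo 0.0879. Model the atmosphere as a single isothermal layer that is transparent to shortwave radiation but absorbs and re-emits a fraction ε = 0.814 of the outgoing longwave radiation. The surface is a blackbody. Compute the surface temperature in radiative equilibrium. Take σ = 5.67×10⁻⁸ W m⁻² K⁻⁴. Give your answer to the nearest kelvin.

105 K

Flux at the orbit: S = 1360/(8.66)² = 18.13 W m⁻².
The planet radiates to space at T_e = [S(1−α)/(4σ)]^(1/4) = 92.41 K.
Surface balance with a leaky layer gives σT_s⁴ = σT_e⁴·2/(2−ε), so T_s = T_e·[2/(2−0.814)]^(1/4) = 105.3 K.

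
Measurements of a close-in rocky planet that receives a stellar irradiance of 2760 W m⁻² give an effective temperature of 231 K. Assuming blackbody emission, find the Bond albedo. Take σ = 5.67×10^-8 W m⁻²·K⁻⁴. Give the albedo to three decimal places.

Energy balance: S(1−α)/4 = σT⁴, so 1−α = 4σT⁴/S.
σT⁴ = 161.4 W m⁻², so 4σT⁴ = 645.8 W m⁻².
1−α = 645.8/2760 = 0.2340, so α = 0.7660.

0.766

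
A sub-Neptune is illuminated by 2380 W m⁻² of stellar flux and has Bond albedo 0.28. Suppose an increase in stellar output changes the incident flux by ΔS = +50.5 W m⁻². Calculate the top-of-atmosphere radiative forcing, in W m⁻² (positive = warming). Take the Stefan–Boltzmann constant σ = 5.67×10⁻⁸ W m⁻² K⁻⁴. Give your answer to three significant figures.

9.09 W m⁻²

Only a fraction (1−α) is absorbed and it's spread over 4πR², so ΔF = (1−α)ΔS/4 = 9.090 W m⁻².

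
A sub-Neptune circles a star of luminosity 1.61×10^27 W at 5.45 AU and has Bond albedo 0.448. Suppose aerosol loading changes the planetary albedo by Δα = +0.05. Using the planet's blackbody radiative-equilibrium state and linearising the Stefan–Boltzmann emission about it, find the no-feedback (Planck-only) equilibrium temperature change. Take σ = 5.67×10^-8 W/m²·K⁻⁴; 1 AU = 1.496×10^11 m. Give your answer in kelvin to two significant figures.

d = 5.45 × 1.496×10^11 m = 8.153×10^11 m.
Flux at the orbit: S = L/(4πd²) = 1.61×10^27/(4π·(8.15×10^11)²) = 192.7 W/m².
Reference equilibrium: T_e = [S(1−α)/(4σ)]^(1/4) = 147.2 K.
ΔF = −(S/4)Δα = −(192.7/4)×(+0.05) = -2.409 W/m².
Planck response: λ_P = 4σT_e³ = 4·5.67×10⁻⁸·(147.2)³ = 0.7229 W/m²/K.
ΔT₀ = ΔF/λ_P = -2.409/0.7229 = -3.33 K.

-3.3 kelvin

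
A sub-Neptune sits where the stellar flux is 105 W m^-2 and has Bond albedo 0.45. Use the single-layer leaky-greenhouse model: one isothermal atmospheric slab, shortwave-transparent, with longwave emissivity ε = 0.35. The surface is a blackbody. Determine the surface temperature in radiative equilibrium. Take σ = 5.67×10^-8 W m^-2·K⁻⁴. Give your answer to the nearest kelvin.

At the top of the atmosphere, σT_e⁴ = S(1−α)/4 = 14.44 W m^-2, giving T_e = 126.3 K.
The surface balance (absorbed SW + ε·downward IR = σT_s⁴) with T_a⁴ = T_s⁴/2 reduces to T_s = T_e·[2/(2−ε)]^¼ = 132.5 K.

133 K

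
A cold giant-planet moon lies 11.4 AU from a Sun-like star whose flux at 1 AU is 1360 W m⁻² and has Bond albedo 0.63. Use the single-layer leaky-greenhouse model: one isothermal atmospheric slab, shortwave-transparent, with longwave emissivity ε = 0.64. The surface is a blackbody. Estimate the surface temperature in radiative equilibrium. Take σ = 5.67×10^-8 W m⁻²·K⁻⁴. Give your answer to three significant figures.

Irradiance scales as 1/d², so S = 1360 W m⁻² × (1/11.4)² = 10.46 W m⁻².
The planet radiates to space at T_e = [S(1−α)/(4σ)]^(1/4) = 64.28 K.
The surface balance (absorbed SW + ε·downward IR = σT_s⁴) with T_a⁴ = T_s⁴/2 reduces to T_s = T_e·[2/(2−ε)]^¼ = 70.79 K.

70.8 K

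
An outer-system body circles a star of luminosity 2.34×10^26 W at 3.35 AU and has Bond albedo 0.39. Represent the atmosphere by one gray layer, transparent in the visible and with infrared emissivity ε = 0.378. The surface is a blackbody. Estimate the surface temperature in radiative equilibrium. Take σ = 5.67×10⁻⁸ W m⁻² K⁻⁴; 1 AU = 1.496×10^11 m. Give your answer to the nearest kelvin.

d = 3.35 × 1.496×10^11 m = 5.012×10^11 m.
Flux at the orbit: S = L/(4πd²) = 2.34×10^26/(4π·(5.01×10^11)²) = 74.14 W m⁻².
At the top of the atmosphere, σT_e⁴ = S(1−α)/4 = 11.31 W m⁻², giving T_e = 118.8 K.
Surface balance with a leaky layer gives σT_s⁴ = σT_e⁴·2/(2−ε), so T_s = T_e·[2/(2−0.378)]^(1/4) = 125.2 K.

125 K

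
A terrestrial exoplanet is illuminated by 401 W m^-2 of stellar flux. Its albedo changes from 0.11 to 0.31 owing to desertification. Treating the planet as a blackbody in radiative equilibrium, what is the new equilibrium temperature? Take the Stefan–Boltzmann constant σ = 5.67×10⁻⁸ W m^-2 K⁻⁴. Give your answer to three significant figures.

187 K

With the new albedo, S(1−α₂)/4 = 69.17 W m^-2, so T₂ = 186.9 K.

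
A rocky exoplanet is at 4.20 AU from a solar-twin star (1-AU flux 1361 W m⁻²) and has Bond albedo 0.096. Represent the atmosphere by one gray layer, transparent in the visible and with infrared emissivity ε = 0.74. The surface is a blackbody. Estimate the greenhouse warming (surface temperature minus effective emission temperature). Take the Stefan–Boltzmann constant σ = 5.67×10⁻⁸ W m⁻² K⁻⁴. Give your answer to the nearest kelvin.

16 K

By the inverse-square law, S = 1361/4.20² = 77.15 W m⁻².
Effective emission temperature (TOA balance): σT_e⁴ = S(1−α)/4 = 17.44 W m⁻² → T_e = 132.4 K.
For a single slab of emissivity ε, T_s⁴ = 2T_e⁴/(2−ε); thus T_s = 132.4·(1.587)^(1/4) = 148.6 K.
T_s − T_e = 148.6 − 132.4 = 16.21 K.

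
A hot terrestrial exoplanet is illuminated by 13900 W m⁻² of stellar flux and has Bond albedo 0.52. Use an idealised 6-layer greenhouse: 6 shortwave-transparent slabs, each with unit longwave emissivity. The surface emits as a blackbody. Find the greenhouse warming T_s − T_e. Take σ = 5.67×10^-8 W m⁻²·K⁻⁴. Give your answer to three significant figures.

259 kelvin

OLR = S(1−α)/4 = 1668 W m⁻²; the top layer radiates at T_e = 414.1 K.
Surface: T_s = (7)^¼·T_e = 673.6 K.
Warming: T_s − T_e = 259.5 K.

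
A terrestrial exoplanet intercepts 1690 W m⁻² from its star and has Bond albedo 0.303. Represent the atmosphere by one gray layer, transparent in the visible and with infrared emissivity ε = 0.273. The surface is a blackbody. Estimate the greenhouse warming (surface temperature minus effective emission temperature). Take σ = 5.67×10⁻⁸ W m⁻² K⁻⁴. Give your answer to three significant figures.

The planet radiates to space at T_e = [S(1−α)/(4σ)]^(1/4) = 268.5 K.
Surface balance with a leaky layer gives σT_s⁴ = σT_e⁴·2/(2−ε), so T_s = T_e·[2/(2−0.273)]^(1/4) = 278.5 K.
Greenhouse warming: T_s − T_e = 10.03 K.

10.0 kelvin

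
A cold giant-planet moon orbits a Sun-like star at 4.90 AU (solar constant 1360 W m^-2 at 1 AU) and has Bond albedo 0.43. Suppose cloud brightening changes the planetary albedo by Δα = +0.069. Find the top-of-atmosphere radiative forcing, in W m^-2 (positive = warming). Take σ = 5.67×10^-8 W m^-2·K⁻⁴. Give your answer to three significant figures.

-0.977 W m^-2

Irradiance scales as 1/d², so S = 1360 W m^-2 × (1/4.90)² = 56.64 W m^-2.
TOA radiative forcing: ΔF = −S·Δα/4 = −56.64·(+0.069)/4 = -0.9771 W m^-2.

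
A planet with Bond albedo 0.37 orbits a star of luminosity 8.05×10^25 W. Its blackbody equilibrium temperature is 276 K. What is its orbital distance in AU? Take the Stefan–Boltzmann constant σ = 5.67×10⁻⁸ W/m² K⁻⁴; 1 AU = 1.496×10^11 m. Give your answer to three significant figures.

0.370 AU

Energy balance gives S = 4σT⁴/(1−α) = 2089 W/m².
S = L/(4πd²) → d = √(L/4πS) = √(8.05×10^25/(4π·2089)) = 5.538×10^10 m = 0.3702 AU.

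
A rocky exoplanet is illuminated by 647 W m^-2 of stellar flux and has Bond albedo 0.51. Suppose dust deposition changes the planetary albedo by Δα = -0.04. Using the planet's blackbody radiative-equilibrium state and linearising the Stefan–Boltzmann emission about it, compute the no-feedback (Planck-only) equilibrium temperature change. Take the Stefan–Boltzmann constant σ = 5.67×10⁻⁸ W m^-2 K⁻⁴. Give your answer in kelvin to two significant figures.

The baseline emission temperature is T_e = 193.4 K.
TOA radiative forcing: ΔF = −S·Δα/4 = −647.0·(-0.04)/4 = 6.470 W m^-2.
The Planck feedback parameter is 4σT_e³ = 1.640 W m^-2/K.
ΔT₀ = ΔF/λ_P = 6.470/1.640 = 3.95 K.

3.9 K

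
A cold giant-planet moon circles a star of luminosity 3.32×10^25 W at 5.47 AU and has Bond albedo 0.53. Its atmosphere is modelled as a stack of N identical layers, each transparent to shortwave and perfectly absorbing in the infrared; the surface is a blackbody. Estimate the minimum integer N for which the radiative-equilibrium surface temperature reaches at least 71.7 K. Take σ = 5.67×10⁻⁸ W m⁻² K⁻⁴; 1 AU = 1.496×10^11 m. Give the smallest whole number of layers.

3

Orbital distance: d = 5.47 AU = 8.183×10^11 m.
Spreading L over a sphere of radius d: S = 3.32×10^25/(4π·8.18×10^11²) = 3.945 W m⁻².
Top-of-atmosphere balance: σT_e⁴ = S(1−α)/4 = 0.4636 W m⁻² → T_e = 53.47 K.
T_s = (N+1)^(1/4)·T_e ≥ 71.7 K requires N+1 ≥ (T_s/T_e)⁴ = (71.7/53.47)⁴ = 3.232.
So N ≥ 2.232; the smallest integer is N = 3.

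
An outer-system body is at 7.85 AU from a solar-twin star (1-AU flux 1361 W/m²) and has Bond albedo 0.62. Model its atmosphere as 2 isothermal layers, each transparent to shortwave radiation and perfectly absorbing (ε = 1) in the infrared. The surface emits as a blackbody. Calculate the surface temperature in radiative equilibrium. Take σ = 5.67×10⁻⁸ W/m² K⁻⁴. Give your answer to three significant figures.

By the inverse-square law, S = 1361/7.85² = 22.09 W/m².
Top-of-atmosphere balance: σT_e⁴ = S(1−α)/4 = 2.098 W/m² → T_e = 77.99 K.
Layer-by-layer balance gives σT_s⁴ = (N+1)σT_e⁴, so T_s = 3^¼·77.99 = 102.6 K.

103 K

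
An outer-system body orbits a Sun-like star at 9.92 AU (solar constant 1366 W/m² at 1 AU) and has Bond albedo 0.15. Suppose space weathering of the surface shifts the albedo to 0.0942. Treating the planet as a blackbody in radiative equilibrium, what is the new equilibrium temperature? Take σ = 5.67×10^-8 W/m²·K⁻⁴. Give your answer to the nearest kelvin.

86 K

Irradiance scales as 1/d², so S = 1366 W/m² × (1/9.92)² = 13.88 W/m².
T₂ = [S(1−α₂)/(4σ)]^(1/4) = [13.88·0.906/(4σ)]^(1/4) = 86.29 K.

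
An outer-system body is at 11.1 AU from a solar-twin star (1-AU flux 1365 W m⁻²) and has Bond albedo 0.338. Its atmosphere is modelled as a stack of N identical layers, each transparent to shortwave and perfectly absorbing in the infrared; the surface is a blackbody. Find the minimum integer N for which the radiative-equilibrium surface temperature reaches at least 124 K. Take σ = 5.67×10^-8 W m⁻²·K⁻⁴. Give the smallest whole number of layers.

Irradiance scales as 1/d², so S = 1365 W m⁻² × (1/11.1)² = 11.08 W m⁻².
Top-of-atmosphere balance: σT_e⁴ = S(1−α)/4 = 1.834 W m⁻² → T_e = 75.41 K.
Since T_s⁴ = (N+1)T_e⁴, we need N ≥ (T_s/T_e)⁴ − 1 = 6.311.
The minimum whole number is N = 7.

7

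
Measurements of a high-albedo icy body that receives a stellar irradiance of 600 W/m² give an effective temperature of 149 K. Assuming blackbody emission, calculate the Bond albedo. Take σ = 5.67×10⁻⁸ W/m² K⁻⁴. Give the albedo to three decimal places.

0.814

Energy balance: S(1−α)/4 = σT⁴, so 1−α = 4σT⁴/S.
4σT⁴ = 4·5.67×10⁻⁸·(149)⁴ = 111.8 W/m².
1−α = 111.8/600.0 = 0.1863, so α = 0.8137.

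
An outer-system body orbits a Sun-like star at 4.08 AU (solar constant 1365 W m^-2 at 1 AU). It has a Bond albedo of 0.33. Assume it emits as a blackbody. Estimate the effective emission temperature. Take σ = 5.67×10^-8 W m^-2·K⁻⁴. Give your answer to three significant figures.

125 K

By the inverse-square law, S = 1365/4.08² = 82.00 W m^-2.
The planet absorbs (1−α)S over its disc πR² and re-emits over 4πR², so the mean absorbed flux is (1−0.33)·82.00/4 = 13.73 W m^-2.
Balancing against σT⁴: T = (13.73/5.67×10⁻⁸)^(1/4) = 124.8 K.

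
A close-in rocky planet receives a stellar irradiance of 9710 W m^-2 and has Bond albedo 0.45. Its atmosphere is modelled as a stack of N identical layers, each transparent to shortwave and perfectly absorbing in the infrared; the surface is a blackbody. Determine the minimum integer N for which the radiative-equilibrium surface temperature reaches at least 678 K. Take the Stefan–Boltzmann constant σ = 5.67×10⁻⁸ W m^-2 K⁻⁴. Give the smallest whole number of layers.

The effective emission temperature is T_e = [S(1−α)/(4σ)]^¼ = 391.7 K.
Since T_s⁴ = (N+1)T_e⁴, we need N ≥ (T_s/T_e)⁴ − 1 = 7.974.
Rounding up, N = 8.

8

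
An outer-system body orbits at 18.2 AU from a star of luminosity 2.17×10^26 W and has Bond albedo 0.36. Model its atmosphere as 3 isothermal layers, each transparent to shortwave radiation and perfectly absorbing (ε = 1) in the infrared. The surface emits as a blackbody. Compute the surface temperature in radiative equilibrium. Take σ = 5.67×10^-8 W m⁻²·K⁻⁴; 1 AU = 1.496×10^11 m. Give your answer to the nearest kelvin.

d = 18.2 × 1.496×10^11 m = 2.723×10^12 m.
Spreading L over a sphere of radius d: S = 2.17×10^26/(4π·2.72×10^12²) = 2.329 W m⁻².
The effective emission temperature is T_e = [S(1−α)/(4σ)]^¼ = 50.63 K.
Layer-by-layer balance gives σT_s⁴ = (N+1)σT_e⁴, so T_s = 4^¼·50.63 = 71.61 K.

72 K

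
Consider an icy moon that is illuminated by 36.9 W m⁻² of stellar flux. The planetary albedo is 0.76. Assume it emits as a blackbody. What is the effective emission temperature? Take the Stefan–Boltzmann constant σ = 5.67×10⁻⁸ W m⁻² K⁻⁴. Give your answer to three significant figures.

Averaging over the sphere, the absorbed flux is S(1−α)/4 = 2.214 W m⁻².
Balancing against σT⁴: T = (2.214/5.67×10⁻⁸)^(1/4) = 79.05 K.

79.0 kelvin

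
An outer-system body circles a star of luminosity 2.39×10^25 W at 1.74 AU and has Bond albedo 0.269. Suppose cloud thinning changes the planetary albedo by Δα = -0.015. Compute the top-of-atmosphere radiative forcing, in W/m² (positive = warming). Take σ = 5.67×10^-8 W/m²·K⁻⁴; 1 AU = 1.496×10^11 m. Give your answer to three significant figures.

Orbital distance: d = 1.74 AU = 2.603×10^11 m.
S = L/(4πd²) = 28.07 W/m².
ΔF = −(S/4)Δα = −(28.07/4)×(-0.015) = 0.1053 W/m².

0.105 W/m²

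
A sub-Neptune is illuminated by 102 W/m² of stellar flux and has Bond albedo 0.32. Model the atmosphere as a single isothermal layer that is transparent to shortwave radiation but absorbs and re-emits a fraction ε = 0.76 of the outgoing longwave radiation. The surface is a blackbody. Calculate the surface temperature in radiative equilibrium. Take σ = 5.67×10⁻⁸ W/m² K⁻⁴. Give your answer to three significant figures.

Effective emission temperature (TOA balance): σT_e⁴ = S(1−α)/4 = 17.34 W/m² → T_e = 132.2 K.
Surface balance with a leaky layer gives σT_s⁴ = σT_e⁴·2/(2−ε), so T_s = T_e·[2/(2−0.76)]^(1/4) = 149.0 K.

149 K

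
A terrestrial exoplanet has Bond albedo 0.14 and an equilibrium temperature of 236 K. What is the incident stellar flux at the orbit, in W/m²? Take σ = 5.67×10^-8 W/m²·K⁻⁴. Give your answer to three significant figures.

Invert the energy balance for S: S = 4σT⁴/(1−α).
The emitted flux is σT⁴ = 175.9 W/m².
So S = 4×175.9/(1−0.14) = 818.1 W/m².

818 W/m²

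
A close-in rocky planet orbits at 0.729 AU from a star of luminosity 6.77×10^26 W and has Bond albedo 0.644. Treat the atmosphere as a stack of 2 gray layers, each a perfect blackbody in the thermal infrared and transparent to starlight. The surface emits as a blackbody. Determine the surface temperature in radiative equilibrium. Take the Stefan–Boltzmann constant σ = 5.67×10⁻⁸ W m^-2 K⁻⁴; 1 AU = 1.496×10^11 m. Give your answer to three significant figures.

382 K

Orbital distance: d = 0.729 AU = 1.091×10^11 m.
Flux at the orbit: S = L/(4πd²) = 6.77×10^26/(4π·(1.09×10^11)²) = 4530 W m^-2.
The effective emission temperature is T_e = [S(1−α)/(4σ)]^¼ = 290.4 K.
For an N-layer opaque stack, T_s⁴ = (N+1)T_e⁴, hence T_s = (3)^(1/4)×290.4 K = 382.2 K.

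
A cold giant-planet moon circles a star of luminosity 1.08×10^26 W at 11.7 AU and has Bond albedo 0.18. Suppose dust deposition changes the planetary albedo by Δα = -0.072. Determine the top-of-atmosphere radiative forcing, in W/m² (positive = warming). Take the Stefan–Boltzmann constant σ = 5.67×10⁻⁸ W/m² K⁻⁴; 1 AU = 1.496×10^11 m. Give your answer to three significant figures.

0.0505 W/m²

Orbital distance: d = 11.7 AU = 1.750×10^12 m.
Flux at the orbit: S = L/(4πd²) = 1.08×10^26/(4π·(1.75×10^12)²) = 2.805 W/m².
The change in absorbed flux is Δ[S(1−α)/4] = −SΔα/4 = 0.05050 W/m².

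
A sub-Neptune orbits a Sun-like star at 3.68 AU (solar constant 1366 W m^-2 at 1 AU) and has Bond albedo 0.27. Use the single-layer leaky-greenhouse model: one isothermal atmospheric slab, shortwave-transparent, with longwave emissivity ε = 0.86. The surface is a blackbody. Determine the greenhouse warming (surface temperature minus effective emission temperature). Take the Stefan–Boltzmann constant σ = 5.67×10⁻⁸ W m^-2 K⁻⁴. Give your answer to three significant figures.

Flux at the orbit: S = 1366/(3.68)² = 100.9 W m^-2.
Effective emission temperature (TOA balance): σT_e⁴ = S(1−α)/4 = 18.41 W m^-2 → T_e = 134.2 K.
Surface balance with a leaky layer gives σT_s⁴ = σT_e⁴·2/(2−ε), so T_s = T_e·[2/(2−0.86)]^(1/4) = 154.5 K.
Greenhouse warming: T_s − T_e = 20.25 K.

20.3 kelvin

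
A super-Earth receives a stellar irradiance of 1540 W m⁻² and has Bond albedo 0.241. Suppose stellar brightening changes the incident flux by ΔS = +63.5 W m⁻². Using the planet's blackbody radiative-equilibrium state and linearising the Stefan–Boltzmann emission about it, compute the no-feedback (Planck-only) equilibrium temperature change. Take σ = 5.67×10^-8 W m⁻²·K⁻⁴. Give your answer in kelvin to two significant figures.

Unperturbed T_e = [1540·(1−0.241)/(4σ)]^¼ = 267.9 K.
Only a fraction (1−α) is absorbed and it's spread over 4πR², so ΔF = (1−α)ΔS/4 = 12.05 W m⁻².
Linearising σT⁴ gives d(σT⁴)/dT = 4σT_e³ = 4.362 W m⁻² per K.
Hence the no-feedback warming is ΔF/(4σT_e³) = 2.76 K.

2.8 K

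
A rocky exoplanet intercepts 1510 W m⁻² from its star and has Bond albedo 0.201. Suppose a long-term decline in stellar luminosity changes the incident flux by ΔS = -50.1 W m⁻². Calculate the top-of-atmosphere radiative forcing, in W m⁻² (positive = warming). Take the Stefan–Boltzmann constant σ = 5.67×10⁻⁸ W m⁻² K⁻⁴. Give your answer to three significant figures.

-10.0 W m⁻²

ΔF = Δ[S(1−α)]/4 = (1−0.201)·-50.1/4 = -10.01 W m⁻².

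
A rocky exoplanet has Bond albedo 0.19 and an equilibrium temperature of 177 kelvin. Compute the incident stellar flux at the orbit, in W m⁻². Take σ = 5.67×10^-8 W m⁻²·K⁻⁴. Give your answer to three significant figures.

275 W m⁻²

Invert the energy balance for S: S = 4σT⁴/(1−α).
The emitted flux is σT⁴ = 55.65 W m⁻².
S = 4·55.65/0.81 = 274.8 W m⁻².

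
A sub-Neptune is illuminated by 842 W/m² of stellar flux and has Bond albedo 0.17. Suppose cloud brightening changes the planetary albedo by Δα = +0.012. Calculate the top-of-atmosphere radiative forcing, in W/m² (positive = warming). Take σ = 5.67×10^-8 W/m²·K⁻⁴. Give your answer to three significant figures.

The change in absorbed flux is Δ[S(1−α)/4] = −SΔα/4 = -2.526 W/m².

-2.53 W/m²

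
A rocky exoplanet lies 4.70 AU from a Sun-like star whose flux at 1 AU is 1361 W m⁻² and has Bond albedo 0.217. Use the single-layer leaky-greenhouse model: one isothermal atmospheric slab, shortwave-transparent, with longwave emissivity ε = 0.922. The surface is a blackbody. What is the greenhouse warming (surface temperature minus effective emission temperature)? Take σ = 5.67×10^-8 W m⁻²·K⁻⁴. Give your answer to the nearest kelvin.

Flux at the orbit: S = 1361/(4.70)² = 61.61 W m⁻².
Effective emission temperature (TOA balance): σT_e⁴ = S(1−α)/4 = 12.06 W m⁻² → T_e = 120.8 K.
The surface balance (absorbed SW + ε·downward IR = σT_s⁴) with T_a⁴ = T_s⁴/2 reduces to T_s = T_e·[2/(2−ε)]^¼ = 140.9 K.
The atmosphere warms the surface by 20.18 K.

20 K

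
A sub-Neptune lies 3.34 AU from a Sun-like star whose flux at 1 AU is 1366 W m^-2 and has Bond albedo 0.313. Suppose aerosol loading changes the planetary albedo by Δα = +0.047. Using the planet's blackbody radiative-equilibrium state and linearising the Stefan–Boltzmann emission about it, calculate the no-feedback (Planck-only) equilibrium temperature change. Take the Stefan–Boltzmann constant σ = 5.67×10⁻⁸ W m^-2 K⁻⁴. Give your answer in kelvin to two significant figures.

Irradiance scales as 1/d², so S = 1366 W m^-2 × (1/3.34)² = 122.4 W m^-2.
Reference equilibrium: T_e = [S(1−α)/(4σ)]^(1/4) = 138.8 K.
The change in absorbed flux is Δ[S(1−α)/4] = −SΔα/4 = -1.439 W m^-2.
Linearising σT⁴ gives d(σT⁴)/dT = 4σT_e³ = 0.6062 W m^-2 per K.
So ΔT₀ = -1.439/0.6062 = -2.37 K.

-2.4 kelvin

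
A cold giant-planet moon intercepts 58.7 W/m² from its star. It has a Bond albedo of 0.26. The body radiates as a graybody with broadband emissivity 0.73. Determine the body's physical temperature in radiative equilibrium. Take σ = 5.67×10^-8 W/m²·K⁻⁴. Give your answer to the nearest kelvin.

Averaging over the sphere, the absorbed flux is S(1−α)/4 = 10.86 W/m².
Radiative balance εσT⁴ = 10.86 gives T = [10.86/(0.73·σ)]^(1/4) = 127.3 K.

127 K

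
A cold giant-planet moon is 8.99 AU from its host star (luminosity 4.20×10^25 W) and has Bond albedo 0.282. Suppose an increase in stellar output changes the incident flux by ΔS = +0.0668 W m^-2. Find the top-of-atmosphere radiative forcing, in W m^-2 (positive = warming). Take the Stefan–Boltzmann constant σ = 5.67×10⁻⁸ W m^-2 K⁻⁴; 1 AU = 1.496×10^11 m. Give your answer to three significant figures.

0.0120 W m^-2

Orbital distance: d = 8.99 AU = 1.345×10^12 m.
Flux at the orbit: S = L/(4πd²) = 4.20×10^25/(4π·(1.34×10^12)²) = 1.848 W m^-2.
Only a fraction (1−α) is absorbed and it's spread over 4πR², so ΔF = (1−α)ΔS/4 = 0.01199 W m^-2.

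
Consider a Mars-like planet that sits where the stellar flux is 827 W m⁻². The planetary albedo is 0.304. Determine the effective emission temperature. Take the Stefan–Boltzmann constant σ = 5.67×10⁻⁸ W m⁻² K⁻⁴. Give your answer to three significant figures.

Absorbed flux (global mean): S(1−α)/4 = 827.0·0.696/4 = 143.9 W m⁻².
In equilibrium σT⁴ equals this, so T = 224.4 K.

224 K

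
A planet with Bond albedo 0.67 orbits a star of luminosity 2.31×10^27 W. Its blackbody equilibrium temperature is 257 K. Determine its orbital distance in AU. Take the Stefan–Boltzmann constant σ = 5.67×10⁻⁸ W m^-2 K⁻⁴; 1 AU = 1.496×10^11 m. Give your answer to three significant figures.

Energy balance gives S = 4σT⁴/(1−α) = 2998 W m^-2.
Then d = [L/(4πS)]^(1/2) = 2.476×10^11 m, i.e. 1.655 AU.

1.66 AU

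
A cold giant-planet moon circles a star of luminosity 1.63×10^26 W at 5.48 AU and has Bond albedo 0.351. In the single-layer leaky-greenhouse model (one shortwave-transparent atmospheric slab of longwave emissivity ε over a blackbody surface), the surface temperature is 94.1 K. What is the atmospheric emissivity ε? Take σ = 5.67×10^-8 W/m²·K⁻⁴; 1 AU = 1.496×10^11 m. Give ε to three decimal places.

d = 5.48 × 1.496×10^11 m = 8.198×10^11 m.
Flux at the orbit: S = L/(4πd²) = 1.63×10^26/(4π·(8.20×10^11)²) = 19.30 W/m².
Effective temperature: T_e = [S(1−α)/(4σ)]^(1/4) = 86.21 K.
Since (2−ε)/2 = (T_e/T_s)⁴ = 0.7044, ε = 0.5913.

0.591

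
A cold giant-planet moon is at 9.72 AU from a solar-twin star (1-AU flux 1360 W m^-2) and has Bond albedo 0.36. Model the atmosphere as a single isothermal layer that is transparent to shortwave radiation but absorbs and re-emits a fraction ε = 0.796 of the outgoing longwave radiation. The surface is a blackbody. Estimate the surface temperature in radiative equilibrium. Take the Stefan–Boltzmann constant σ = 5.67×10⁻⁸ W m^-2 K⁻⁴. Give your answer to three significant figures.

By the inverse-square law, S = 1360/9.72² = 14.39 W m^-2.
Effective emission temperature (TOA balance): σT_e⁴ = S(1−α)/4 = 2.303 W m^-2 → T_e = 79.83 K.
The surface balance (absorbed SW + ε·downward IR = σT_s⁴) with T_a⁴ = T_s⁴/2 reduces to T_s = T_e·[2/(2−ε)]^¼ = 90.63 K.

90.6 K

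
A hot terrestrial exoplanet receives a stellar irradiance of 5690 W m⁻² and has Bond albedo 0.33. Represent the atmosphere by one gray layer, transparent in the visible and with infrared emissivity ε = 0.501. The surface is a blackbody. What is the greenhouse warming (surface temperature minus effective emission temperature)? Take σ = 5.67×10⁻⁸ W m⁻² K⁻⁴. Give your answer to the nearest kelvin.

27 K

The planet radiates to space at T_e = [S(1−α)/(4σ)]^(1/4) = 360.1 K.
The surface balance (absorbed SW + ε·downward IR = σT_s⁴) with T_a⁴ = T_s⁴/2 reduces to T_s = T_e·[2/(2−ε)]^¼ = 387.0 K.
The atmosphere warms the surface by 26.91 K.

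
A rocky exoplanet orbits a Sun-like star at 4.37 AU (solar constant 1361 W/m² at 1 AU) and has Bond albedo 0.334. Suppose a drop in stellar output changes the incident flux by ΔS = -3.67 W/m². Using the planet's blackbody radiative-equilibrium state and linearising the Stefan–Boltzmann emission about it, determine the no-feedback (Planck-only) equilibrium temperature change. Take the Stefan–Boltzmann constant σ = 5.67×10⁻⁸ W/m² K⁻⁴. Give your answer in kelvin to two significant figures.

Irradiance scales as 1/d², so S = 1361 W/m² × (1/4.37)² = 71.27 W/m².
The baseline emission temperature is T_e = 120.3 K.
Only a fraction (1−α) is absorbed and it's spread over 4πR², so ΔF = (1−α)ΔS/4 = -0.6111 W/m².
Planck response: λ_P = 4σT_e³ = 4·5.67×10⁻⁸·(120.3)³ = 0.3946 W/m²/K.
ΔT₀ = ΔF/λ_P = -0.6111/0.3946 = -1.55 K.

-1.5 kelvin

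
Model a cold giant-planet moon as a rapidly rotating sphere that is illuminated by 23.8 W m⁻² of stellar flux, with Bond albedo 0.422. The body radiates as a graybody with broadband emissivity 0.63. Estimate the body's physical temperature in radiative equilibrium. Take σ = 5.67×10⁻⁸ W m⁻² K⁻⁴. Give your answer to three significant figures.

The planet absorbs (1−α)S over its disc πR² and re-emits over 4πR², so the mean absorbed flux is (1−0.422)·23.80/4 = 3.439 W m⁻².
Radiative balance εσT⁴ = 3.439 gives T = [3.439/(0.63·σ)]^(1/4) = 99.06 K.

99.1 kelvin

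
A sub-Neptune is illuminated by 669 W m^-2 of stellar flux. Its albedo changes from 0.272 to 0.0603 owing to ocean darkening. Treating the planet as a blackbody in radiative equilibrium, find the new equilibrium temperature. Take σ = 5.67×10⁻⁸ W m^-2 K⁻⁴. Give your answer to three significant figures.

New equilibrium: T₂ = [(1−0.0603)·669.0/(4σ)]^(1/4) = 229.5 K.

229 K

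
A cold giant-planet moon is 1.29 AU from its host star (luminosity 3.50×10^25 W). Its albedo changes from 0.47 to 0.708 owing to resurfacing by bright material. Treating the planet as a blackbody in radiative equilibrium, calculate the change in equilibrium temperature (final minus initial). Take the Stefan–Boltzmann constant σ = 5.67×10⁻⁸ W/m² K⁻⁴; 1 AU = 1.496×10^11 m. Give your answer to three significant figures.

-15.9 K

Orbital distance: d = 1.29 AU = 1.930×10^11 m.
Flux at the orbit: S = L/(4πd²) = 3.50×10^25/(4π·(1.93×10^11)²) = 74.79 W/m².
Before: T₁ = [74.79·0.53/(4σ)]^(1/4) = 115.0 K.
Final:   T₂ = [S(1−0.708)/(4σ)]^(1/4) = 99.06 K.
ΔT = T₂ − T₁ = -15.92 K.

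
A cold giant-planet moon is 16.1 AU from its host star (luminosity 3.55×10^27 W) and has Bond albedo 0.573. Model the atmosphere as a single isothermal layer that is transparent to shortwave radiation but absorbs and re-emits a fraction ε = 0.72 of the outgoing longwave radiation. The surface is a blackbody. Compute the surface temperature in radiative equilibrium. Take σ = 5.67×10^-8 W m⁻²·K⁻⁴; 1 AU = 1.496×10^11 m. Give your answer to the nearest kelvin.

Orbital distance: d = 16.1 AU = 2.409×10^12 m.
Flux at the orbit: S = L/(4πd²) = 3.55×10^27/(4π·(2.41×10^12)²) = 48.70 W m⁻².
The planet radiates to space at T_e = [S(1−α)/(4σ)]^(1/4) = 97.85 K.
Surface balance with a leaky layer gives σT_s⁴ = σT_e⁴·2/(2−ε), so T_s = T_e·[2/(2−0.72)]^(1/4) = 109.4 K.

109 K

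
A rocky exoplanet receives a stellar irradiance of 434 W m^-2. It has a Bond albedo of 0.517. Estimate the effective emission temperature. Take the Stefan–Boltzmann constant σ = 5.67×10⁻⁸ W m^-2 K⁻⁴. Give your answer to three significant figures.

174 K

Averaging over the sphere, the absorbed flux is S(1−α)/4 = 52.41 W m^-2.
In equilibrium σT⁴ equals this, so T = 174.4 K.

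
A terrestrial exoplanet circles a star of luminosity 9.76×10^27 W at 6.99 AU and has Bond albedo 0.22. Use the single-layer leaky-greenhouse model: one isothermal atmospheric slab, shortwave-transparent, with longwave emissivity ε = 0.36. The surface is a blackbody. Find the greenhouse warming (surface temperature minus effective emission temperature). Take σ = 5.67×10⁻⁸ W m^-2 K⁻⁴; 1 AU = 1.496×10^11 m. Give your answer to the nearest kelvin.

11 K

Orbital distance: d = 6.99 AU = 1.046×10^12 m.
Flux at the orbit: S = L/(4πd²) = 9.76×10^27/(4π·(1.05×10^12)²) = 710.3 W m^-2.
At the top of the atmosphere, σT_e⁴ = S(1−α)/4 = 138.5 W m^-2, giving T_e = 222.3 K.
For a single slab of emissivity ε, T_s⁴ = 2T_e⁴/(2−ε); thus T_s = 222.3·(1.22)^(1/4) = 233.6 K.
T_s − T_e = 233.6 − 222.3 = 11.31 K.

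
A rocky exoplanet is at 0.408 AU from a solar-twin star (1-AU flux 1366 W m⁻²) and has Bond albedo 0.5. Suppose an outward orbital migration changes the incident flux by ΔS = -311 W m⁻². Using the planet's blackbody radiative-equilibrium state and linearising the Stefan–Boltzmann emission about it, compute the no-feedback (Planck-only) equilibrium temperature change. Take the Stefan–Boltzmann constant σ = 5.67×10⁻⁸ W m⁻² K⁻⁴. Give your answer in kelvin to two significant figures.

-3.5 K

Flux at the orbit: S = 1366/(0.408)² = 8206 W m⁻².
The baseline emission temperature is T_e = 366.7 K.
ΔF = Δ[S(1−α)]/4 = (1−0.5)·-311/4 = -38.88 W m⁻².
The Planck feedback parameter is 4σT_e³ = 11.19 W m⁻²/K.
ΔT₀ = ΔF/λ_P = -38.88/11.19 = -3.47 K.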